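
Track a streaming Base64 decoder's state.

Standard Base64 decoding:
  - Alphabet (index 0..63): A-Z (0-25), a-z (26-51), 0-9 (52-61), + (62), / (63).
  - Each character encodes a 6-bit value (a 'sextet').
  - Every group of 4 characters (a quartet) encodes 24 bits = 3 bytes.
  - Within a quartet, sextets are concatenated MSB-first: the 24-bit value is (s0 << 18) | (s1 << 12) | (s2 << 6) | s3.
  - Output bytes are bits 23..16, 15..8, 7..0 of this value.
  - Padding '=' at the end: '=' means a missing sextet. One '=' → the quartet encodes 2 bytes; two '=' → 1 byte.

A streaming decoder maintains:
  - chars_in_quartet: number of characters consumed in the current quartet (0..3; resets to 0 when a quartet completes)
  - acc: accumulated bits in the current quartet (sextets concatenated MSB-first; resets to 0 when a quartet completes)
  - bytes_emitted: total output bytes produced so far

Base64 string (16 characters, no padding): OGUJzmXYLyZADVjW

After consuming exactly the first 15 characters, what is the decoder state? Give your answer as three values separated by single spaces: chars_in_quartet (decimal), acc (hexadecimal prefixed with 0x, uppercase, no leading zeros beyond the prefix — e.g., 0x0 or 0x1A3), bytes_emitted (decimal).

Answer: 3 0x3563 9

Derivation:
After char 0 ('O'=14): chars_in_quartet=1 acc=0xE bytes_emitted=0
After char 1 ('G'=6): chars_in_quartet=2 acc=0x386 bytes_emitted=0
After char 2 ('U'=20): chars_in_quartet=3 acc=0xE194 bytes_emitted=0
After char 3 ('J'=9): chars_in_quartet=4 acc=0x386509 -> emit 38 65 09, reset; bytes_emitted=3
After char 4 ('z'=51): chars_in_quartet=1 acc=0x33 bytes_emitted=3
After char 5 ('m'=38): chars_in_quartet=2 acc=0xCE6 bytes_emitted=3
After char 6 ('X'=23): chars_in_quartet=3 acc=0x33997 bytes_emitted=3
After char 7 ('Y'=24): chars_in_quartet=4 acc=0xCE65D8 -> emit CE 65 D8, reset; bytes_emitted=6
After char 8 ('L'=11): chars_in_quartet=1 acc=0xB bytes_emitted=6
After char 9 ('y'=50): chars_in_quartet=2 acc=0x2F2 bytes_emitted=6
After char 10 ('Z'=25): chars_in_quartet=3 acc=0xBC99 bytes_emitted=6
After char 11 ('A'=0): chars_in_quartet=4 acc=0x2F2640 -> emit 2F 26 40, reset; bytes_emitted=9
After char 12 ('D'=3): chars_in_quartet=1 acc=0x3 bytes_emitted=9
After char 13 ('V'=21): chars_in_quartet=2 acc=0xD5 bytes_emitted=9
After char 14 ('j'=35): chars_in_quartet=3 acc=0x3563 bytes_emitted=9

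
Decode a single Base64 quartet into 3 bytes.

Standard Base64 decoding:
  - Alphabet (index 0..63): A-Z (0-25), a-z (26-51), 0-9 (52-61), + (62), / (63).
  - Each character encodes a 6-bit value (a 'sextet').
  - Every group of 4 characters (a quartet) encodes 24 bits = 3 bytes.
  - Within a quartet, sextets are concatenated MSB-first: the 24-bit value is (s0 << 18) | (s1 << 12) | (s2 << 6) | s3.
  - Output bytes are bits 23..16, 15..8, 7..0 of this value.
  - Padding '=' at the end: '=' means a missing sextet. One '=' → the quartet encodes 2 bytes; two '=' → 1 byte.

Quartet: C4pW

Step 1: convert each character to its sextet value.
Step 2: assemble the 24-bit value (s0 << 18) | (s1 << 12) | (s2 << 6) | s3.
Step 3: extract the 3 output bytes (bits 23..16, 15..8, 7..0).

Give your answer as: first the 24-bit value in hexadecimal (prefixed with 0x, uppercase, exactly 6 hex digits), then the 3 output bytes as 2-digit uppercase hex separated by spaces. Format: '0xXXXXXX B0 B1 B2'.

Answer: 0x0B8A56 0B 8A 56

Derivation:
Sextets: C=2, 4=56, p=41, W=22
24-bit: (2<<18) | (56<<12) | (41<<6) | 22
      = 0x080000 | 0x038000 | 0x000A40 | 0x000016
      = 0x0B8A56
Bytes: (v>>16)&0xFF=0B, (v>>8)&0xFF=8A, v&0xFF=56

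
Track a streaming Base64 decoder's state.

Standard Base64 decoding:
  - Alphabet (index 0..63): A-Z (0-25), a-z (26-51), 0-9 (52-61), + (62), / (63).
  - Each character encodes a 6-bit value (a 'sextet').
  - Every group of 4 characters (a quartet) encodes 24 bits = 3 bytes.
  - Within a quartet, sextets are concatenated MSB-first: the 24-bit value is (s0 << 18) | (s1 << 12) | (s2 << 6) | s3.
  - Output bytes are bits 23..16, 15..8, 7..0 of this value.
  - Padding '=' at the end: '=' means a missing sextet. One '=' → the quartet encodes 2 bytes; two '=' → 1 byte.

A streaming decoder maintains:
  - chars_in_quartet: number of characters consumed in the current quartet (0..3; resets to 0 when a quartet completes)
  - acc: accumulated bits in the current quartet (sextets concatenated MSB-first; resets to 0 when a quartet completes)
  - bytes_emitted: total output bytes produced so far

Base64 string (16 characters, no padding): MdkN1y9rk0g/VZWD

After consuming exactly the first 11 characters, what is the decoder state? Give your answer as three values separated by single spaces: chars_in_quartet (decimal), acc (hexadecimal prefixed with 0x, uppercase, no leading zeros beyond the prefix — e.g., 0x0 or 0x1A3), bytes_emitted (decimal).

After char 0 ('M'=12): chars_in_quartet=1 acc=0xC bytes_emitted=0
After char 1 ('d'=29): chars_in_quartet=2 acc=0x31D bytes_emitted=0
After char 2 ('k'=36): chars_in_quartet=3 acc=0xC764 bytes_emitted=0
After char 3 ('N'=13): chars_in_quartet=4 acc=0x31D90D -> emit 31 D9 0D, reset; bytes_emitted=3
After char 4 ('1'=53): chars_in_quartet=1 acc=0x35 bytes_emitted=3
After char 5 ('y'=50): chars_in_quartet=2 acc=0xD72 bytes_emitted=3
After char 6 ('9'=61): chars_in_quartet=3 acc=0x35CBD bytes_emitted=3
After char 7 ('r'=43): chars_in_quartet=4 acc=0xD72F6B -> emit D7 2F 6B, reset; bytes_emitted=6
After char 8 ('k'=36): chars_in_quartet=1 acc=0x24 bytes_emitted=6
After char 9 ('0'=52): chars_in_quartet=2 acc=0x934 bytes_emitted=6
After char 10 ('g'=32): chars_in_quartet=3 acc=0x24D20 bytes_emitted=6

Answer: 3 0x24D20 6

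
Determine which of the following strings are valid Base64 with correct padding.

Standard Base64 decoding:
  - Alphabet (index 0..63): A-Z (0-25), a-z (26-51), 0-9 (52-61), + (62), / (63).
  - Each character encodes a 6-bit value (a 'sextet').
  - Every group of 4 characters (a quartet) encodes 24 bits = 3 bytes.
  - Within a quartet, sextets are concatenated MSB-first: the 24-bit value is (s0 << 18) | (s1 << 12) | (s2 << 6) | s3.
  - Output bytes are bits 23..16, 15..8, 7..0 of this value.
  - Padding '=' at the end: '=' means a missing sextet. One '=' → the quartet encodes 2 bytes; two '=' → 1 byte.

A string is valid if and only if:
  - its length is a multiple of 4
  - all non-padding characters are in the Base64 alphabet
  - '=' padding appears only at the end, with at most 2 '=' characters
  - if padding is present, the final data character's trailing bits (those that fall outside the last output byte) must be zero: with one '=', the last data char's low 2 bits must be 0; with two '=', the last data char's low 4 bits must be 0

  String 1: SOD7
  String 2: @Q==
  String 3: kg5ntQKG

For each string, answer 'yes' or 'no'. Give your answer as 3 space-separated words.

String 1: 'SOD7' → valid
String 2: '@Q==' → invalid (bad char(s): ['@'])
String 3: 'kg5ntQKG' → valid

Answer: yes no yes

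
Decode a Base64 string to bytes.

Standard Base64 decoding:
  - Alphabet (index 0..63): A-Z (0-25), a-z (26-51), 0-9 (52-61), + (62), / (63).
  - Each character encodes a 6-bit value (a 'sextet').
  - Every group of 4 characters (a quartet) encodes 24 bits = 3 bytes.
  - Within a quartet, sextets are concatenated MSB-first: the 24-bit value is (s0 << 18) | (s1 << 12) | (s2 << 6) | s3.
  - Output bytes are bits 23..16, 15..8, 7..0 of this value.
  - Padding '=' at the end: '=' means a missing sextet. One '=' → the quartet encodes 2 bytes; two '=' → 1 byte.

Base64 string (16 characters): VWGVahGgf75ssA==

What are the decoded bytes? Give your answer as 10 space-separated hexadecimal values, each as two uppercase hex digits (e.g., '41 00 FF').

After char 0 ('V'=21): chars_in_quartet=1 acc=0x15 bytes_emitted=0
After char 1 ('W'=22): chars_in_quartet=2 acc=0x556 bytes_emitted=0
After char 2 ('G'=6): chars_in_quartet=3 acc=0x15586 bytes_emitted=0
After char 3 ('V'=21): chars_in_quartet=4 acc=0x556195 -> emit 55 61 95, reset; bytes_emitted=3
After char 4 ('a'=26): chars_in_quartet=1 acc=0x1A bytes_emitted=3
After char 5 ('h'=33): chars_in_quartet=2 acc=0x6A1 bytes_emitted=3
After char 6 ('G'=6): chars_in_quartet=3 acc=0x1A846 bytes_emitted=3
After char 7 ('g'=32): chars_in_quartet=4 acc=0x6A11A0 -> emit 6A 11 A0, reset; bytes_emitted=6
After char 8 ('f'=31): chars_in_quartet=1 acc=0x1F bytes_emitted=6
After char 9 ('7'=59): chars_in_quartet=2 acc=0x7FB bytes_emitted=6
After char 10 ('5'=57): chars_in_quartet=3 acc=0x1FEF9 bytes_emitted=6
After char 11 ('s'=44): chars_in_quartet=4 acc=0x7FBE6C -> emit 7F BE 6C, reset; bytes_emitted=9
After char 12 ('s'=44): chars_in_quartet=1 acc=0x2C bytes_emitted=9
After char 13 ('A'=0): chars_in_quartet=2 acc=0xB00 bytes_emitted=9
Padding '==': partial quartet acc=0xB00 -> emit B0; bytes_emitted=10

Answer: 55 61 95 6A 11 A0 7F BE 6C B0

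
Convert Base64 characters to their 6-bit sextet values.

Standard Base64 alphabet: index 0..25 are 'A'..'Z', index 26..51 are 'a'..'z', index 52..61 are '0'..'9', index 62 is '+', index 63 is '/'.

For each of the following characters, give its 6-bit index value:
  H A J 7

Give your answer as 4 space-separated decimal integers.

'H': A..Z range, ord('H') − ord('A') = 7
'A': A..Z range, ord('A') − ord('A') = 0
'J': A..Z range, ord('J') − ord('A') = 9
'7': 0..9 range, 52 + ord('7') − ord('0') = 59

Answer: 7 0 9 59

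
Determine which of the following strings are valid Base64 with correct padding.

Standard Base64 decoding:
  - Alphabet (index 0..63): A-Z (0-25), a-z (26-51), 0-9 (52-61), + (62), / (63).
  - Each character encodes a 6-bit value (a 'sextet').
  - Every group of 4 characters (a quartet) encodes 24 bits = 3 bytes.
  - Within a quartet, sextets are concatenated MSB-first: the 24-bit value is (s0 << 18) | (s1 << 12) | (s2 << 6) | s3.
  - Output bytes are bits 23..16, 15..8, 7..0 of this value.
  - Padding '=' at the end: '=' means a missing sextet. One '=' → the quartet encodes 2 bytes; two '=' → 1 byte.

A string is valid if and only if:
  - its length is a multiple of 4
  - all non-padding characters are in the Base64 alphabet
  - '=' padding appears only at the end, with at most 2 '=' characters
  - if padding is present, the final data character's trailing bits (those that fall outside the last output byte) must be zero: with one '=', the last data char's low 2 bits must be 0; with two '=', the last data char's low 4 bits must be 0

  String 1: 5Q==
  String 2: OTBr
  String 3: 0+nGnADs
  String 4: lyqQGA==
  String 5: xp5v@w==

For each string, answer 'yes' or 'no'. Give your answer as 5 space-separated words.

String 1: '5Q==' → valid
String 2: 'OTBr' → valid
String 3: '0+nGnADs' → valid
String 4: 'lyqQGA==' → valid
String 5: 'xp5v@w==' → invalid (bad char(s): ['@'])

Answer: yes yes yes yes no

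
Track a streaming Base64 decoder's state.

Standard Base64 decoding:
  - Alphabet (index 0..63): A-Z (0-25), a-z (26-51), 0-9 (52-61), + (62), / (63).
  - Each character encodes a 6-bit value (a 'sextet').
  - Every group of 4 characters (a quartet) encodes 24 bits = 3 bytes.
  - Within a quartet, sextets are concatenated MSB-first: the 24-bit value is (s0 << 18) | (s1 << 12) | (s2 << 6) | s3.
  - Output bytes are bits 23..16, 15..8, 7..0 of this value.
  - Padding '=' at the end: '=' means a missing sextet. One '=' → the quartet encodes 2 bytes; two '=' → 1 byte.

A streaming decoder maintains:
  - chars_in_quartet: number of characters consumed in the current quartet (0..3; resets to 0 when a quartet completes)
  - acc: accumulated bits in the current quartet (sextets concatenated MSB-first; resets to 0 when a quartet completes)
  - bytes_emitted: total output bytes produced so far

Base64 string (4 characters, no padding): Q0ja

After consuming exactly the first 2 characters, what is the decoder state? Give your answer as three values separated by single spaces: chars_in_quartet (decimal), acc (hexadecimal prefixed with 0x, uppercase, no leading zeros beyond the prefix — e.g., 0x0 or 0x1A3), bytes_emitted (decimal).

Answer: 2 0x434 0

Derivation:
After char 0 ('Q'=16): chars_in_quartet=1 acc=0x10 bytes_emitted=0
After char 1 ('0'=52): chars_in_quartet=2 acc=0x434 bytes_emitted=0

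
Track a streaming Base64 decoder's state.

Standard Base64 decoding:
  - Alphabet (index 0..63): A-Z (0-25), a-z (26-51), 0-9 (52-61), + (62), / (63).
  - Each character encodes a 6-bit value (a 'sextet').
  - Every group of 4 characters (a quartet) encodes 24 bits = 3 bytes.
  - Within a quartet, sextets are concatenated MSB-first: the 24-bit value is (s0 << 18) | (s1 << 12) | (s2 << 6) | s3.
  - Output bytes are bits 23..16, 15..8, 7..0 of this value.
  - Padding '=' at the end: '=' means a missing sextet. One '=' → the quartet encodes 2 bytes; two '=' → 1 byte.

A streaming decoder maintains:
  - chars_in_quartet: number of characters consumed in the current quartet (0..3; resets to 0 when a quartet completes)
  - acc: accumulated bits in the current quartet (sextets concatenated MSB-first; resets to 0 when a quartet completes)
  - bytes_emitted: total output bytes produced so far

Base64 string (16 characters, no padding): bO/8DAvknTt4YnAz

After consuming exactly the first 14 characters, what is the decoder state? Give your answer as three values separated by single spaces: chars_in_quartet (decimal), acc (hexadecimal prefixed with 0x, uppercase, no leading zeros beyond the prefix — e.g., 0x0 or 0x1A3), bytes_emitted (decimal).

Answer: 2 0x627 9

Derivation:
After char 0 ('b'=27): chars_in_quartet=1 acc=0x1B bytes_emitted=0
After char 1 ('O'=14): chars_in_quartet=2 acc=0x6CE bytes_emitted=0
After char 2 ('/'=63): chars_in_quartet=3 acc=0x1B3BF bytes_emitted=0
After char 3 ('8'=60): chars_in_quartet=4 acc=0x6CEFFC -> emit 6C EF FC, reset; bytes_emitted=3
After char 4 ('D'=3): chars_in_quartet=1 acc=0x3 bytes_emitted=3
After char 5 ('A'=0): chars_in_quartet=2 acc=0xC0 bytes_emitted=3
After char 6 ('v'=47): chars_in_quartet=3 acc=0x302F bytes_emitted=3
After char 7 ('k'=36): chars_in_quartet=4 acc=0xC0BE4 -> emit 0C 0B E4, reset; bytes_emitted=6
After char 8 ('n'=39): chars_in_quartet=1 acc=0x27 bytes_emitted=6
After char 9 ('T'=19): chars_in_quartet=2 acc=0x9D3 bytes_emitted=6
After char 10 ('t'=45): chars_in_quartet=3 acc=0x274ED bytes_emitted=6
After char 11 ('4'=56): chars_in_quartet=4 acc=0x9D3B78 -> emit 9D 3B 78, reset; bytes_emitted=9
After char 12 ('Y'=24): chars_in_quartet=1 acc=0x18 bytes_emitted=9
After char 13 ('n'=39): chars_in_quartet=2 acc=0x627 bytes_emitted=9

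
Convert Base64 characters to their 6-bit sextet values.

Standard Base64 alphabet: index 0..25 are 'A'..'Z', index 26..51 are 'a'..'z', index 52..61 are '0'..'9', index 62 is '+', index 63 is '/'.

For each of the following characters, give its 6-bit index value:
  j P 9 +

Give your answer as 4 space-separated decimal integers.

Answer: 35 15 61 62

Derivation:
'j': a..z range, 26 + ord('j') − ord('a') = 35
'P': A..Z range, ord('P') − ord('A') = 15
'9': 0..9 range, 52 + ord('9') − ord('0') = 61
'+': index 62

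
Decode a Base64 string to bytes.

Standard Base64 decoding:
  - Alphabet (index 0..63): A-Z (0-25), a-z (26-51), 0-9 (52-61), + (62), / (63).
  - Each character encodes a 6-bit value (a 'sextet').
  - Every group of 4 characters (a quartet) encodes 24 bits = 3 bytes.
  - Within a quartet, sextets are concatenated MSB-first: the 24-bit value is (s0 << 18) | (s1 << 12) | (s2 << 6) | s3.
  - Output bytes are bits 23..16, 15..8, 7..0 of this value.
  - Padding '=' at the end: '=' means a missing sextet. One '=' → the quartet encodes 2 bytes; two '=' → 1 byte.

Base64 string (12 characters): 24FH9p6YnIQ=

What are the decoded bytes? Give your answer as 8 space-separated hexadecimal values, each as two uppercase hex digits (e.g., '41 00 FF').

After char 0 ('2'=54): chars_in_quartet=1 acc=0x36 bytes_emitted=0
After char 1 ('4'=56): chars_in_quartet=2 acc=0xDB8 bytes_emitted=0
After char 2 ('F'=5): chars_in_quartet=3 acc=0x36E05 bytes_emitted=0
After char 3 ('H'=7): chars_in_quartet=4 acc=0xDB8147 -> emit DB 81 47, reset; bytes_emitted=3
After char 4 ('9'=61): chars_in_quartet=1 acc=0x3D bytes_emitted=3
After char 5 ('p'=41): chars_in_quartet=2 acc=0xF69 bytes_emitted=3
After char 6 ('6'=58): chars_in_quartet=3 acc=0x3DA7A bytes_emitted=3
After char 7 ('Y'=24): chars_in_quartet=4 acc=0xF69E98 -> emit F6 9E 98, reset; bytes_emitted=6
After char 8 ('n'=39): chars_in_quartet=1 acc=0x27 bytes_emitted=6
After char 9 ('I'=8): chars_in_quartet=2 acc=0x9C8 bytes_emitted=6
After char 10 ('Q'=16): chars_in_quartet=3 acc=0x27210 bytes_emitted=6
Padding '=': partial quartet acc=0x27210 -> emit 9C 84; bytes_emitted=8

Answer: DB 81 47 F6 9E 98 9C 84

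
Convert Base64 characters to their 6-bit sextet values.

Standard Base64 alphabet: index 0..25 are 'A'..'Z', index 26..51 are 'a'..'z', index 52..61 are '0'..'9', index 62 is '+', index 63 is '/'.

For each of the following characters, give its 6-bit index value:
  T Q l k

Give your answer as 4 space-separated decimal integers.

'T': A..Z range, ord('T') − ord('A') = 19
'Q': A..Z range, ord('Q') − ord('A') = 16
'l': a..z range, 26 + ord('l') − ord('a') = 37
'k': a..z range, 26 + ord('k') − ord('a') = 36

Answer: 19 16 37 36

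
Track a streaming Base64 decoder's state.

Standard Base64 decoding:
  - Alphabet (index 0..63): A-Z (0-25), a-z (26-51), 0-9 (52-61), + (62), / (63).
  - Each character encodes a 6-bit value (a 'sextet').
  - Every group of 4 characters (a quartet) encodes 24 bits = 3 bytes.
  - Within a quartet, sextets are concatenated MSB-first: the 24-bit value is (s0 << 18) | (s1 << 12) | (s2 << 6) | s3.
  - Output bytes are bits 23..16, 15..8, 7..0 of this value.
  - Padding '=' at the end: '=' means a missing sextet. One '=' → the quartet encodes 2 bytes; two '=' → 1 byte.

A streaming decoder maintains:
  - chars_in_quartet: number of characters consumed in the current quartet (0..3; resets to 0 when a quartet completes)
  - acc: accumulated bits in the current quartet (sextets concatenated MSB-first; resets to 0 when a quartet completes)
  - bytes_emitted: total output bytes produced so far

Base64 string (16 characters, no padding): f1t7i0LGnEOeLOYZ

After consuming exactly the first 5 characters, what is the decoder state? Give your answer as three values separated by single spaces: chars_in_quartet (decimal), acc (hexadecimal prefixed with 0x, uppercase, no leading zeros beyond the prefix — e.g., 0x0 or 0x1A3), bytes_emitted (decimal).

After char 0 ('f'=31): chars_in_quartet=1 acc=0x1F bytes_emitted=0
After char 1 ('1'=53): chars_in_quartet=2 acc=0x7F5 bytes_emitted=0
After char 2 ('t'=45): chars_in_quartet=3 acc=0x1FD6D bytes_emitted=0
After char 3 ('7'=59): chars_in_quartet=4 acc=0x7F5B7B -> emit 7F 5B 7B, reset; bytes_emitted=3
After char 4 ('i'=34): chars_in_quartet=1 acc=0x22 bytes_emitted=3

Answer: 1 0x22 3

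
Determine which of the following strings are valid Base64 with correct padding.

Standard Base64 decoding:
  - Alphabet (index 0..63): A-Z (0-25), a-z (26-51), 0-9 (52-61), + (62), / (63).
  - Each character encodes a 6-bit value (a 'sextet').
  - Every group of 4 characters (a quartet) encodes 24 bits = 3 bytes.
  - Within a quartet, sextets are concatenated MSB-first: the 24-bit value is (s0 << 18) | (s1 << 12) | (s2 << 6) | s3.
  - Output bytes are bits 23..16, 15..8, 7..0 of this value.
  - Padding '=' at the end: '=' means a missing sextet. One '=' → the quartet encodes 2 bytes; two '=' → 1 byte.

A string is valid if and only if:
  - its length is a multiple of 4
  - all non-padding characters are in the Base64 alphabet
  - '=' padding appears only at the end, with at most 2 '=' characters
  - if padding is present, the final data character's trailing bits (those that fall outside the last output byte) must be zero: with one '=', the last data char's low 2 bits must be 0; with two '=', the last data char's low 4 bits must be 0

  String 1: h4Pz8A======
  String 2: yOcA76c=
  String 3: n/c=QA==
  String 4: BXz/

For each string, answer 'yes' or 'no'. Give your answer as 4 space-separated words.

String 1: 'h4Pz8A======' → invalid (6 pad chars (max 2))
String 2: 'yOcA76c=' → valid
String 3: 'n/c=QA==' → invalid (bad char(s): ['=']; '=' in middle)
String 4: 'BXz/' → valid

Answer: no yes no yes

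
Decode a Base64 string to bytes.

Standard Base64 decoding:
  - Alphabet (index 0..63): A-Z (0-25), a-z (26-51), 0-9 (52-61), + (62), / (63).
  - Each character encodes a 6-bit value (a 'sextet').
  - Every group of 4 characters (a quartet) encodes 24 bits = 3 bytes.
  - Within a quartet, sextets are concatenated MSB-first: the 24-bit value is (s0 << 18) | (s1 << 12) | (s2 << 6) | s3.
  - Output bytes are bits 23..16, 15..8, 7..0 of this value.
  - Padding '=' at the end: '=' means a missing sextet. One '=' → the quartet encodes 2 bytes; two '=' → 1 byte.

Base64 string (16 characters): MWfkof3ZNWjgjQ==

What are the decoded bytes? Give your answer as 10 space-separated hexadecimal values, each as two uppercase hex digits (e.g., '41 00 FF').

After char 0 ('M'=12): chars_in_quartet=1 acc=0xC bytes_emitted=0
After char 1 ('W'=22): chars_in_quartet=2 acc=0x316 bytes_emitted=0
After char 2 ('f'=31): chars_in_quartet=3 acc=0xC59F bytes_emitted=0
After char 3 ('k'=36): chars_in_quartet=4 acc=0x3167E4 -> emit 31 67 E4, reset; bytes_emitted=3
After char 4 ('o'=40): chars_in_quartet=1 acc=0x28 bytes_emitted=3
After char 5 ('f'=31): chars_in_quartet=2 acc=0xA1F bytes_emitted=3
After char 6 ('3'=55): chars_in_quartet=3 acc=0x287F7 bytes_emitted=3
After char 7 ('Z'=25): chars_in_quartet=4 acc=0xA1FDD9 -> emit A1 FD D9, reset; bytes_emitted=6
After char 8 ('N'=13): chars_in_quartet=1 acc=0xD bytes_emitted=6
After char 9 ('W'=22): chars_in_quartet=2 acc=0x356 bytes_emitted=6
After char 10 ('j'=35): chars_in_quartet=3 acc=0xD5A3 bytes_emitted=6
After char 11 ('g'=32): chars_in_quartet=4 acc=0x3568E0 -> emit 35 68 E0, reset; bytes_emitted=9
After char 12 ('j'=35): chars_in_quartet=1 acc=0x23 bytes_emitted=9
After char 13 ('Q'=16): chars_in_quartet=2 acc=0x8D0 bytes_emitted=9
Padding '==': partial quartet acc=0x8D0 -> emit 8D; bytes_emitted=10

Answer: 31 67 E4 A1 FD D9 35 68 E0 8D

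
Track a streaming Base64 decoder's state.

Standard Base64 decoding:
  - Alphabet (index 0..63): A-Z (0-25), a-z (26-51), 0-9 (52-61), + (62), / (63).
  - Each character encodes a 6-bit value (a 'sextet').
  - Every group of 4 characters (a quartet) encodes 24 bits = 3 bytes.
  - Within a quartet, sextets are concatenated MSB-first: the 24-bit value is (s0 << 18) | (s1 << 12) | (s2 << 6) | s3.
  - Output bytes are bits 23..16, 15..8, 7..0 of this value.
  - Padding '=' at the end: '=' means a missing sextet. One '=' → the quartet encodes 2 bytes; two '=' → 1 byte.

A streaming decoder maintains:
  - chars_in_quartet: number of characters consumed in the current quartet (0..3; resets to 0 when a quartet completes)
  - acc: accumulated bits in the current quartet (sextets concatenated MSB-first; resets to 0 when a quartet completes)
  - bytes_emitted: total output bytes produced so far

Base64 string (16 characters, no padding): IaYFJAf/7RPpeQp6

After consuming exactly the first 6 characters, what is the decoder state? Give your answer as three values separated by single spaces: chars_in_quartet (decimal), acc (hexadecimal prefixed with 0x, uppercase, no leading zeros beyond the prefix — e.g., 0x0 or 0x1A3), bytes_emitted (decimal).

After char 0 ('I'=8): chars_in_quartet=1 acc=0x8 bytes_emitted=0
After char 1 ('a'=26): chars_in_quartet=2 acc=0x21A bytes_emitted=0
After char 2 ('Y'=24): chars_in_quartet=3 acc=0x8698 bytes_emitted=0
After char 3 ('F'=5): chars_in_quartet=4 acc=0x21A605 -> emit 21 A6 05, reset; bytes_emitted=3
After char 4 ('J'=9): chars_in_quartet=1 acc=0x9 bytes_emitted=3
After char 5 ('A'=0): chars_in_quartet=2 acc=0x240 bytes_emitted=3

Answer: 2 0x240 3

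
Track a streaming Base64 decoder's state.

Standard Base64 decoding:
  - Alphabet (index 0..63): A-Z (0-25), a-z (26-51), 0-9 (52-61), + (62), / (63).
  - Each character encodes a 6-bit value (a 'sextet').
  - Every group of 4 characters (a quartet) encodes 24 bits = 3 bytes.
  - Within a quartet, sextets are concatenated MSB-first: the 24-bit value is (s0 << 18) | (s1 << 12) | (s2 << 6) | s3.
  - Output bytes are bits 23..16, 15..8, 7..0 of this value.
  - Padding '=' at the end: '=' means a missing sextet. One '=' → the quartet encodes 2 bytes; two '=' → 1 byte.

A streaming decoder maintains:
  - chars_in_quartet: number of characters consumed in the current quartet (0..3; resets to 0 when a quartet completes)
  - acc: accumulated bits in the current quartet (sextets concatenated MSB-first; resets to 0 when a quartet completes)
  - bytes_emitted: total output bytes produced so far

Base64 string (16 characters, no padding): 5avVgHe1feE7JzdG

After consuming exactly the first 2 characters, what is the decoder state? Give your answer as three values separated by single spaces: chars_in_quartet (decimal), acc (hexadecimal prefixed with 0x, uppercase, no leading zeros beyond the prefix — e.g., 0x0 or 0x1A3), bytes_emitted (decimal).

Answer: 2 0xE5A 0

Derivation:
After char 0 ('5'=57): chars_in_quartet=1 acc=0x39 bytes_emitted=0
After char 1 ('a'=26): chars_in_quartet=2 acc=0xE5A bytes_emitted=0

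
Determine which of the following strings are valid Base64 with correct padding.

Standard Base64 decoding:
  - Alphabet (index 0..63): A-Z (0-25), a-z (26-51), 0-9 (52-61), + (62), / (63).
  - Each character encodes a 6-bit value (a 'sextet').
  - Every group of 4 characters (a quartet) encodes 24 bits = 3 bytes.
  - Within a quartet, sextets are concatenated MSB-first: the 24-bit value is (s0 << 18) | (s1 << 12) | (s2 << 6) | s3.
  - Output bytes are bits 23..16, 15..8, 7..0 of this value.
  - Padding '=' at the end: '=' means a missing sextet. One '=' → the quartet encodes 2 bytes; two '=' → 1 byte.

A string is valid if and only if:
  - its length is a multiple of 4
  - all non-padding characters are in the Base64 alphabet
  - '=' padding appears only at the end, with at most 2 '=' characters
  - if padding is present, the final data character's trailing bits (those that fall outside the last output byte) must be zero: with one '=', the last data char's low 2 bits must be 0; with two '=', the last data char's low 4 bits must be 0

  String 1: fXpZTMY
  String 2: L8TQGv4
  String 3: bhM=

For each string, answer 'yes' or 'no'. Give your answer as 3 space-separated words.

Answer: no no yes

Derivation:
String 1: 'fXpZTMY' → invalid (len=7 not mult of 4)
String 2: 'L8TQGv4' → invalid (len=7 not mult of 4)
String 3: 'bhM=' → valid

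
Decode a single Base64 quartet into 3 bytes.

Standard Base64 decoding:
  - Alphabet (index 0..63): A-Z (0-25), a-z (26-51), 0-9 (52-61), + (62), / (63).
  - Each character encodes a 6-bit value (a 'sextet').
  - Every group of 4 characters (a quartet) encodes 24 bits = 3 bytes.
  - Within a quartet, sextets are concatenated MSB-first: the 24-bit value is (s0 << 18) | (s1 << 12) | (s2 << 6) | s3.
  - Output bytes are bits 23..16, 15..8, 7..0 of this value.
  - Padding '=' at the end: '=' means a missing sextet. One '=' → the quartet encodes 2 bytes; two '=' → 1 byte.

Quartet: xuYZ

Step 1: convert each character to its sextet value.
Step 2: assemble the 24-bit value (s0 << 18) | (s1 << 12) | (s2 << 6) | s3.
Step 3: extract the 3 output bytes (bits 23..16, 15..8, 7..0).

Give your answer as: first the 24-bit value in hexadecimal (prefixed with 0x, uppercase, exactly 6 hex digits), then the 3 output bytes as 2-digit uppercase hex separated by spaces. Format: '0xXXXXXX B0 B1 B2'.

Sextets: x=49, u=46, Y=24, Z=25
24-bit: (49<<18) | (46<<12) | (24<<6) | 25
      = 0xC40000 | 0x02E000 | 0x000600 | 0x000019
      = 0xC6E619
Bytes: (v>>16)&0xFF=C6, (v>>8)&0xFF=E6, v&0xFF=19

Answer: 0xC6E619 C6 E6 19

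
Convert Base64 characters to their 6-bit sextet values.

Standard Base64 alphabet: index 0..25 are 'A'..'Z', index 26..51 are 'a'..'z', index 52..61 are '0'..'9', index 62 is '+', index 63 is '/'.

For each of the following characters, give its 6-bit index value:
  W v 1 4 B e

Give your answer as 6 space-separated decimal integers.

Answer: 22 47 53 56 1 30

Derivation:
'W': A..Z range, ord('W') − ord('A') = 22
'v': a..z range, 26 + ord('v') − ord('a') = 47
'1': 0..9 range, 52 + ord('1') − ord('0') = 53
'4': 0..9 range, 52 + ord('4') − ord('0') = 56
'B': A..Z range, ord('B') − ord('A') = 1
'e': a..z range, 26 + ord('e') − ord('a') = 30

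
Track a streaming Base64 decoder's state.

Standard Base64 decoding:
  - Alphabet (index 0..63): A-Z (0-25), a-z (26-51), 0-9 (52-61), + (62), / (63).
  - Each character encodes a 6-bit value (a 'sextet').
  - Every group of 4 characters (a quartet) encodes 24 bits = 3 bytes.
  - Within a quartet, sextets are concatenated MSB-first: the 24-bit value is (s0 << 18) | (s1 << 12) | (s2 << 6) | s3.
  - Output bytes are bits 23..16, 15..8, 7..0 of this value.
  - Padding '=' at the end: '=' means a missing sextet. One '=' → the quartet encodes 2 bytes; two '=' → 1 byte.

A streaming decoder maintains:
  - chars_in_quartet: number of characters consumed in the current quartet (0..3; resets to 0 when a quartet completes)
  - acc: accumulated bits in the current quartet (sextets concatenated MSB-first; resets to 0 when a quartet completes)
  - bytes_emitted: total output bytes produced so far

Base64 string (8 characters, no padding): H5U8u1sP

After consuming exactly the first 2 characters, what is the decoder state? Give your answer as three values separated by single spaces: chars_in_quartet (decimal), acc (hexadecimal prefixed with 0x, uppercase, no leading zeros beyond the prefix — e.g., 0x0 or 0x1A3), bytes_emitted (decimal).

After char 0 ('H'=7): chars_in_quartet=1 acc=0x7 bytes_emitted=0
After char 1 ('5'=57): chars_in_quartet=2 acc=0x1F9 bytes_emitted=0

Answer: 2 0x1F9 0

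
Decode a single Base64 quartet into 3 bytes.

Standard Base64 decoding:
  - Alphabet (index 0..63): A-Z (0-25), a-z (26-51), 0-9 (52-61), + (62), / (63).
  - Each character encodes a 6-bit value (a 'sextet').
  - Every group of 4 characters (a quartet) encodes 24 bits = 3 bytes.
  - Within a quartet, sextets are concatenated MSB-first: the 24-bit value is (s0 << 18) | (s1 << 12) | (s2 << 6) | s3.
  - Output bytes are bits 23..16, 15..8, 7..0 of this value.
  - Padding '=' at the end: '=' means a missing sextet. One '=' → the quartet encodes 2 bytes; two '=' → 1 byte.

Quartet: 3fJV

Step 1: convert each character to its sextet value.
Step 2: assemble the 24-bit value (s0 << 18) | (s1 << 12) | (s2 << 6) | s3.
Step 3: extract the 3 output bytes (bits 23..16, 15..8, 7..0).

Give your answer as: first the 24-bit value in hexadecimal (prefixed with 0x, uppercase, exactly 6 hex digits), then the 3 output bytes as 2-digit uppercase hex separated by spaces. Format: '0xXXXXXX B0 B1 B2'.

Sextets: 3=55, f=31, J=9, V=21
24-bit: (55<<18) | (31<<12) | (9<<6) | 21
      = 0xDC0000 | 0x01F000 | 0x000240 | 0x000015
      = 0xDDF255
Bytes: (v>>16)&0xFF=DD, (v>>8)&0xFF=F2, v&0xFF=55

Answer: 0xDDF255 DD F2 55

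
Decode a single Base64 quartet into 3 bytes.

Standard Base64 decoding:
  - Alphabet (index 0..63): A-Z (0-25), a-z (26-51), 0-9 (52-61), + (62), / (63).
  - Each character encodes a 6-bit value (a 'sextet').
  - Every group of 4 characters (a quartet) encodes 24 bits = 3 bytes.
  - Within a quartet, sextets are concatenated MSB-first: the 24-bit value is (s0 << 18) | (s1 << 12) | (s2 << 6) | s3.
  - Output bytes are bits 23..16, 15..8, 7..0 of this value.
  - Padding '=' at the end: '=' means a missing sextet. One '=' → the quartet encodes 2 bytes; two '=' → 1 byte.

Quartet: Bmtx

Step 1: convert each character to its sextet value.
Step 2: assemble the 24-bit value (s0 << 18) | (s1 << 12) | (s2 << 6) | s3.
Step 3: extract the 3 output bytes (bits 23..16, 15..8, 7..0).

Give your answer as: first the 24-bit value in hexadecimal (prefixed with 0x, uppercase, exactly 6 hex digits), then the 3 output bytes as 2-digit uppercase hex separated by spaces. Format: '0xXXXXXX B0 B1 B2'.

Sextets: B=1, m=38, t=45, x=49
24-bit: (1<<18) | (38<<12) | (45<<6) | 49
      = 0x040000 | 0x026000 | 0x000B40 | 0x000031
      = 0x066B71
Bytes: (v>>16)&0xFF=06, (v>>8)&0xFF=6B, v&0xFF=71

Answer: 0x066B71 06 6B 71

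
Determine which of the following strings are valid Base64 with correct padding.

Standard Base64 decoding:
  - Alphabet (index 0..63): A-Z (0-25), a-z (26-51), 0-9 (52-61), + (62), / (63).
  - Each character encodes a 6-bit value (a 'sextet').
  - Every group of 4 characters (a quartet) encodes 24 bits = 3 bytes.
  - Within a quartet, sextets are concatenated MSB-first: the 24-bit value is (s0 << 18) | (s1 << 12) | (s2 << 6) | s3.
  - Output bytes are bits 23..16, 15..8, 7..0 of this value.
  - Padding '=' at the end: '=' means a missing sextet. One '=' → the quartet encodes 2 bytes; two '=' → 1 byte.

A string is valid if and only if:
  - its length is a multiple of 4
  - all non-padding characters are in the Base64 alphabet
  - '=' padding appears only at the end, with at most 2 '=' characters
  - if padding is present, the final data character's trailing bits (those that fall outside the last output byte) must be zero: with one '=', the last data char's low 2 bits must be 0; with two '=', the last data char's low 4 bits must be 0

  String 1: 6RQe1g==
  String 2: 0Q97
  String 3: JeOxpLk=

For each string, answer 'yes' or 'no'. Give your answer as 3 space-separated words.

String 1: '6RQe1g==' → valid
String 2: '0Q97' → valid
String 3: 'JeOxpLk=' → valid

Answer: yes yes yes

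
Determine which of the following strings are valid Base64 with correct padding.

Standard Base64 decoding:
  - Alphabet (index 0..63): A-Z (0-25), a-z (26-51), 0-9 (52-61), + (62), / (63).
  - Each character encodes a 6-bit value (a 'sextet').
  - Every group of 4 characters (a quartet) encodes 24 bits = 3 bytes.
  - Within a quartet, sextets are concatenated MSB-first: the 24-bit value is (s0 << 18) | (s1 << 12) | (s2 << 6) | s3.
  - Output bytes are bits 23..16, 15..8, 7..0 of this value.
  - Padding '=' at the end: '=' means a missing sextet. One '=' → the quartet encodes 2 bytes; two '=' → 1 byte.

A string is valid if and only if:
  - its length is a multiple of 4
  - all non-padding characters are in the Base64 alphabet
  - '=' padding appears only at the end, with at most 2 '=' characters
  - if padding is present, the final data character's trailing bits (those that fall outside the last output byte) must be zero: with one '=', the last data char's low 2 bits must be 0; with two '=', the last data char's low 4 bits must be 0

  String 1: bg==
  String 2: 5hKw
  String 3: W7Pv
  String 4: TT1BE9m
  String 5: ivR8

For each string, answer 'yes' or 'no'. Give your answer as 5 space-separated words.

Answer: yes yes yes no yes

Derivation:
String 1: 'bg==' → valid
String 2: '5hKw' → valid
String 3: 'W7Pv' → valid
String 4: 'TT1BE9m' → invalid (len=7 not mult of 4)
String 5: 'ivR8' → valid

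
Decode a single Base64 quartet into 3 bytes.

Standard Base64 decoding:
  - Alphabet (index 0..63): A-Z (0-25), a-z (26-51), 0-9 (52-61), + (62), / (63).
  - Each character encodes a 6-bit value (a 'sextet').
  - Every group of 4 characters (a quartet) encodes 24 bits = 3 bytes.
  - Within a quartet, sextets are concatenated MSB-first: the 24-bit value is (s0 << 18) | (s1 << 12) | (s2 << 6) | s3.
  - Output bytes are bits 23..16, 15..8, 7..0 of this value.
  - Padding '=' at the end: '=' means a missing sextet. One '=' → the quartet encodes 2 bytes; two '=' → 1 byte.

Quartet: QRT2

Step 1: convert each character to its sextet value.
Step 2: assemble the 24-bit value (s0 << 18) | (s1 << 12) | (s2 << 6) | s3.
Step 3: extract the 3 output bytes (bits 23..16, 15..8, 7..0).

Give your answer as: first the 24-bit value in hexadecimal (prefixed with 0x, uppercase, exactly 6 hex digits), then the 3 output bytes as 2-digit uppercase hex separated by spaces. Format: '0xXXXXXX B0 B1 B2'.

Sextets: Q=16, R=17, T=19, 2=54
24-bit: (16<<18) | (17<<12) | (19<<6) | 54
      = 0x400000 | 0x011000 | 0x0004C0 | 0x000036
      = 0x4114F6
Bytes: (v>>16)&0xFF=41, (v>>8)&0xFF=14, v&0xFF=F6

Answer: 0x4114F6 41 14 F6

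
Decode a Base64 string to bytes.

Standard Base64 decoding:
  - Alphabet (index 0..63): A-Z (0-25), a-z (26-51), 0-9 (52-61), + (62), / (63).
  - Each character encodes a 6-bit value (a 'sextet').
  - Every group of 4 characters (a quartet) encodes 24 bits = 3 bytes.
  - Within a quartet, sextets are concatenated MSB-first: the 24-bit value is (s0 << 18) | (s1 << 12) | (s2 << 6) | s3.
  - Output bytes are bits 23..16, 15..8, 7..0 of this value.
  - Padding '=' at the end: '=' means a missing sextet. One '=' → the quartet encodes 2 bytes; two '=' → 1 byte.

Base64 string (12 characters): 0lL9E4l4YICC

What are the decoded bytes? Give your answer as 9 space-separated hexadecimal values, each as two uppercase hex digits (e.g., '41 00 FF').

After char 0 ('0'=52): chars_in_quartet=1 acc=0x34 bytes_emitted=0
After char 1 ('l'=37): chars_in_quartet=2 acc=0xD25 bytes_emitted=0
After char 2 ('L'=11): chars_in_quartet=3 acc=0x3494B bytes_emitted=0
After char 3 ('9'=61): chars_in_quartet=4 acc=0xD252FD -> emit D2 52 FD, reset; bytes_emitted=3
After char 4 ('E'=4): chars_in_quartet=1 acc=0x4 bytes_emitted=3
After char 5 ('4'=56): chars_in_quartet=2 acc=0x138 bytes_emitted=3
After char 6 ('l'=37): chars_in_quartet=3 acc=0x4E25 bytes_emitted=3
After char 7 ('4'=56): chars_in_quartet=4 acc=0x138978 -> emit 13 89 78, reset; bytes_emitted=6
After char 8 ('Y'=24): chars_in_quartet=1 acc=0x18 bytes_emitted=6
After char 9 ('I'=8): chars_in_quartet=2 acc=0x608 bytes_emitted=6
After char 10 ('C'=2): chars_in_quartet=3 acc=0x18202 bytes_emitted=6
After char 11 ('C'=2): chars_in_quartet=4 acc=0x608082 -> emit 60 80 82, reset; bytes_emitted=9

Answer: D2 52 FD 13 89 78 60 80 82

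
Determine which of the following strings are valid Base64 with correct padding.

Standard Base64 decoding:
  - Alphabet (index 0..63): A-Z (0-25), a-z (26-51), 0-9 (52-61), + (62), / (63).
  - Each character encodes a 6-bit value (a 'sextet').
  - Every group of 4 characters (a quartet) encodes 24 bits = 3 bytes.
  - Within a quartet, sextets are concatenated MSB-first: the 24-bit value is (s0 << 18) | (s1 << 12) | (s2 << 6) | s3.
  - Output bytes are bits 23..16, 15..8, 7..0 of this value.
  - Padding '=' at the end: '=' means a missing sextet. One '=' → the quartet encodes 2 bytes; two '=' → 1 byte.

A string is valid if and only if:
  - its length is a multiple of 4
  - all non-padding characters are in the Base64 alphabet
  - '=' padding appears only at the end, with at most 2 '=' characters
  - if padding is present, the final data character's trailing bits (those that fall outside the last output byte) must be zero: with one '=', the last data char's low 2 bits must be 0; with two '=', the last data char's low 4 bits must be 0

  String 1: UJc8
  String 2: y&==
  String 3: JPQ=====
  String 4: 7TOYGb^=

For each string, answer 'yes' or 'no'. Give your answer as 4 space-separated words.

String 1: 'UJc8' → valid
String 2: 'y&==' → invalid (bad char(s): ['&'])
String 3: 'JPQ=====' → invalid (5 pad chars (max 2))
String 4: '7TOYGb^=' → invalid (bad char(s): ['^'])

Answer: yes no no no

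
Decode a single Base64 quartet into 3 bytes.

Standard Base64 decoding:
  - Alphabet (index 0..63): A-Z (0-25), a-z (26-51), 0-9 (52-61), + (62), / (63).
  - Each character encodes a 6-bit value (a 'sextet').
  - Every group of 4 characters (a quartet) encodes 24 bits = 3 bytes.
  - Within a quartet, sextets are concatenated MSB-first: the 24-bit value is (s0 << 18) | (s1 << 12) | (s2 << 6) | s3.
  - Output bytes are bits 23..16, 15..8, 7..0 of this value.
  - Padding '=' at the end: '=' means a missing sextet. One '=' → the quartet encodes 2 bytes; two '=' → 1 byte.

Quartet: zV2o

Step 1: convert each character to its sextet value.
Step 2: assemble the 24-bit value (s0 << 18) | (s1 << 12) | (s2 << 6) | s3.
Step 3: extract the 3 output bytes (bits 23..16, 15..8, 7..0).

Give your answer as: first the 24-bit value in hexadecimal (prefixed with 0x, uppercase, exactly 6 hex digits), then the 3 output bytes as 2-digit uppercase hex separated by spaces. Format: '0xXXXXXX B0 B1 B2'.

Sextets: z=51, V=21, 2=54, o=40
24-bit: (51<<18) | (21<<12) | (54<<6) | 40
      = 0xCC0000 | 0x015000 | 0x000D80 | 0x000028
      = 0xCD5DA8
Bytes: (v>>16)&0xFF=CD, (v>>8)&0xFF=5D, v&0xFF=A8

Answer: 0xCD5DA8 CD 5D A8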